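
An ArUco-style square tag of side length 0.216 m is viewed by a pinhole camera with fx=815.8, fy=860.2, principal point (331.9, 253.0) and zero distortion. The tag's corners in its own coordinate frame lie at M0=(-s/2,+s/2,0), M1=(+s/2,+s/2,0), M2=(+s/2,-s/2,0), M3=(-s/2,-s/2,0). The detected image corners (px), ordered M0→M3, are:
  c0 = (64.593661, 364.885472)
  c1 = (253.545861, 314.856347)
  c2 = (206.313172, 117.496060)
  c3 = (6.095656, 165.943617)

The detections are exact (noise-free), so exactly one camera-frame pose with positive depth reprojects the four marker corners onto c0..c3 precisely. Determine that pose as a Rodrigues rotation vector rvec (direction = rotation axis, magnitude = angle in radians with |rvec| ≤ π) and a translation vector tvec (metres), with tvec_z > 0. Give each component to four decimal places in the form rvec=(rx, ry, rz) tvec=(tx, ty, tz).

Intrinsics K: fx=815.8, fy=860.2, cx=331.9, cy=253.0
Marker side s = 0.216 m; corners in marker frame (Z=0):
  M0 = (-0.1080, +0.1080, 0)
  M1 = (+0.1080, +0.1080, 0)
  M2 = (+0.1080, -0.1080, 0)
  M3 = (-0.1080, -0.1080, 0)
Detected image corners:
  c0 = (64.593661, 364.885472) px
  c1 = (253.545861, 314.856347) px
  c2 = (206.313172, 117.496060) px
  c3 = (6.095656, 165.943617) px
Planar DLT: solve 8×8 A·h = b for H (H[2,2]=1):
  H  [+913.04168 +276.52866 +134.34629]
  H  [-204.69244 +975.52160 +243.12340]
  H  [+0.09701 +0.24167 +1.00000]
B = K⁻¹H; ‖b₁‖=1.116355, ‖b₂‖=1.116355; λ = 2/(‖b₁‖+‖b₂‖) = 0.895772, sign → tz>0 ⇒ λ=+0.895772
r₁ = λ·B[:,0] = (+0.96719,-0.23871,+0.08689); r₂ = λ·B[:,1] = (+0.21556,+0.95219,+0.21648)
r₃ = r₁×r₂ = (-0.13442,-0.19065,+0.97241); SVD([r₁ r₂ r₃]) → R = UVᵀ:
  R  [+0.96719 +0.21556 -0.13442]
  R  [-0.23871 +0.95219 -0.19065]
  R  [+0.08689 +0.21648 +0.97241]
t = (-0.21692, -0.01029, +0.89577) m
tr R = 2.891796; θ = arccos((tr R − 1)/2) = 0.330444 rad = 18.933°
axis k = ((R−Rᵀ)₃₂, (R−Rᵀ)₁₃, (R−Rᵀ)₂₁) / (2 sinθ) = (+0.627399, -0.341044, -0.700043)
rvec = θ·k = (+0.207320, -0.112696, -0.231325)

rvec=(0.2073, -0.1127, -0.2313) tvec=(-0.2169, -0.0103, 0.8958)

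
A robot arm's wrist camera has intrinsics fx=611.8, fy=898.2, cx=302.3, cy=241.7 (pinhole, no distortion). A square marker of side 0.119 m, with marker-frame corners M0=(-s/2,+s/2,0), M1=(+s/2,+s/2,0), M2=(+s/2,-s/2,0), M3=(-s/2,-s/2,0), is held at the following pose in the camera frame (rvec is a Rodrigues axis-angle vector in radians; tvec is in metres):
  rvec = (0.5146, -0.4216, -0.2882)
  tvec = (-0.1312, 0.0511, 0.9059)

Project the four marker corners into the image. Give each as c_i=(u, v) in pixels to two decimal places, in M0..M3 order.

c0=(186.57, 361.53) c1=(257.75, 315.76) c2=(241.59, 221.23) c3=(164.47, 266.23)

Intrinsics K: fx=611.8, fy=898.2, cx=302.3, cy=241.7
Marker side s = 0.119 m; corners in marker frame (Z=0):
  M0 = (-0.0595, +0.0595, 0)
  M1 = (+0.0595, +0.0595, 0)
  M2 = (+0.0595, -0.0595, 0)
  M3 = (-0.0595, -0.0595, 0)
rvec = (0.5146, -0.4216, -0.2882), |rvec| = θ = 0.72500 rad = 41.539°
Rodrigues: sinθ=0.66313, 1−cosθ=0.25150; R = I + sinθ·[k]× + (1−cosθ)·[k]×²:
    [+0.87521 +0.15980 -0.45659]
    [-0.36742 +0.83355 -0.41255]
    [+0.31466 +0.52883 +0.78824]
t = (-0.1312, 0.0511, 0.9059) m
M0: Pc = R·M0+t = (-0.17377, +0.12256, +0.91864); u = 611.8·(-0.17377)/0.91864 + 302.3 = 186.5743, v = 898.2·(+0.12256)/0.91864 + 241.7 = 361.5302
M1: Pc = R·M1+t = (-0.06962, +0.07883, +0.95609); u = 611.8·(-0.06962)/0.95609 + 302.3 = 257.7521, v = 898.2·(+0.07883)/0.95609 + 241.7 = 315.7618
M2: Pc = R·M2+t = (-0.08863, -0.02036, +0.89316); u = 611.8·(-0.08863)/0.89316 + 302.3 = 241.5876, v = 898.2·(-0.02036)/0.89316 + 241.7 = 221.2275
M3: Pc = R·M3+t = (-0.19278, +0.02337, +0.85571); u = 611.8·(-0.19278)/0.85571 + 302.3 = 164.4679, v = 898.2·(+0.02337)/0.85571 + 241.7 = 266.2252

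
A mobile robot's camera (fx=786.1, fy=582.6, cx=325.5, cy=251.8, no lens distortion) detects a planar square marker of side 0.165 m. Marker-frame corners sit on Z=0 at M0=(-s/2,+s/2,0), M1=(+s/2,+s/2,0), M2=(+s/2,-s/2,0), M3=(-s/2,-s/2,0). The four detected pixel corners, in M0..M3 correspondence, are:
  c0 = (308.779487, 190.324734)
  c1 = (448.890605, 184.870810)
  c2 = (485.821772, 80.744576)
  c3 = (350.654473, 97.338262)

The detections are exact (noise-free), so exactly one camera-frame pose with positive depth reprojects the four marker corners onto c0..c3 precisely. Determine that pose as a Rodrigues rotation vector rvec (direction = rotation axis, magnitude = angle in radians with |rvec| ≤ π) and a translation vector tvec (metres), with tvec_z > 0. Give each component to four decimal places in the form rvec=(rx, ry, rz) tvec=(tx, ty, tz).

rvec=(-0.4383, 0.6197, 0.1665) tvec=(0.0717, -0.1598, 0.8104)

Intrinsics K: fx=786.1, fy=582.6, cx=325.5, cy=251.8
Marker side s = 0.165 m; corners in marker frame (Z=0):
  M0 = (-0.0825, +0.0825, 0)
  M1 = (+0.0825, +0.0825, 0)
  M2 = (+0.0825, -0.0825, 0)
  M3 = (-0.0825, -0.0825, 0)
Detected image corners:
  c0 = (308.779487, 190.324734) px
  c1 = (448.890605, 184.870810) px
  c2 = (485.821772, 80.744576) px
  c3 = (350.654473, 97.338262) px
Planar DLT: solve 8×8 A·h = b for H (H[2,2]=1):
  H  [+541.58436 -410.08089 +395.07061]
  H  [-169.36786 +536.14069 +136.91492]
  H  [-0.73284 -0.42749 +1.00000]
B = K⁻¹H; ‖b₁‖=1.233932, ‖b₂‖=1.233932; λ = 2/(‖b₁‖+‖b₂‖) = 0.810417, sign → tz>0 ⇒ λ=+0.810417
r₁ = λ·B[:,0] = (+0.80426,+0.02109,-0.59391); r₂ = λ·B[:,1] = (-0.27932,+0.89552,-0.34644)
r₃ = r₁×r₂ = (+0.52455,+0.44452,+0.72612); SVD([r₁ r₂ r₃]) → R = UVᵀ:
  R  [+0.80426 -0.27932 +0.52455]
  R  [+0.02109 +0.89552 +0.44452]
  R  [-0.59391 -0.34644 +0.72612]
t = (+0.07172, -0.15981, +0.81042) m
tr R = 2.425901; θ = arccos((tr R − 1)/2) = 0.777100 rad = 44.525°
axis k = ((R−Rᵀ)₃₂, (R−Rᵀ)₁₃, (R−Rᵀ)₂₁) / (2 sinθ) = (-0.563991, +0.797516, +0.214204)
rvec = θ·k = (-0.438277, +0.619749, +0.166458)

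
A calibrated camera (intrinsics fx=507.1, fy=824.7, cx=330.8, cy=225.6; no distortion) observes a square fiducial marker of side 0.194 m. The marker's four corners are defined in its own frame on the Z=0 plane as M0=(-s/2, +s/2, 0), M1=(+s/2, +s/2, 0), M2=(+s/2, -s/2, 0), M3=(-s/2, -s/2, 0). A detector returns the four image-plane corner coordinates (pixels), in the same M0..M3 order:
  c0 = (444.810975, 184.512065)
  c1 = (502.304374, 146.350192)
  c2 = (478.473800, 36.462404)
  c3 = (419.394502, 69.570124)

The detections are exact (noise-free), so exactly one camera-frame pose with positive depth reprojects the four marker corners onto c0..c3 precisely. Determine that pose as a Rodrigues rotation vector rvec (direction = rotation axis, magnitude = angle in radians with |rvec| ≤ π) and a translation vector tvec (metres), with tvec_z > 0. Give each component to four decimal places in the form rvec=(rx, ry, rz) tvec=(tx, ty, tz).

Intrinsics K: fx=507.1, fy=824.7, cx=330.8, cy=225.6
Marker side s = 0.194 m; corners in marker frame (Z=0):
  M0 = (-0.0970, +0.0970, 0)
  M1 = (+0.0970, +0.0970, 0)
  M2 = (+0.0970, -0.0970, 0)
  M3 = (-0.0970, -0.0970, 0)
Detected image corners:
  c0 = (444.810975, 184.512065) px
  c1 = (502.304374, 146.350192) px
  c2 = (478.473800, 36.462404) px
  c3 = (419.394502, 69.570124) px
Planar DLT: solve 8×8 A·h = b for H (H[2,2]=1):
  H  [+412.78508 +144.05399 +461.97911]
  H  [-157.12593 +583.22923 +109.00631]
  H  [+0.24359 +0.03734 +1.00000]
B = K⁻¹H; ‖b₁‖=0.744738, ‖b₂‖=0.744738; λ = 2/(‖b₁‖+‖b₂‖) = 1.342754, sign → tz>0 ⇒ λ=+1.342754
r₁ = λ·B[:,0] = (+0.87965,-0.34530,+0.32708); r₂ = λ·B[:,1] = (+0.34873,+0.93588,+0.05015)
r₃ = r₁×r₂ = (-0.32342,+0.06995,+0.94366); SVD([r₁ r₂ r₃]) → R = UVᵀ:
  R  [+0.87965 +0.34873 -0.32342]
  R  [-0.34530 +0.93588 +0.06995]
  R  [+0.32708 +0.05015 +0.94366]
t = (+0.34735, -0.18983, +1.34275) m
tr R = 2.759195; θ = arccos((tr R − 1)/2) = 0.495780 rad = 28.406°
axis k = ((R−Rᵀ)₃₂, (R−Rᵀ)₁₃, (R−Rᵀ)₂₁) / (2 sinθ) = (-0.020819, -0.683709, -0.729458)
rvec = θ·k = (-0.010322, -0.338969, -0.361651)

rvec=(-0.0103, -0.3390, -0.3617) tvec=(0.3474, -0.1898, 1.3428)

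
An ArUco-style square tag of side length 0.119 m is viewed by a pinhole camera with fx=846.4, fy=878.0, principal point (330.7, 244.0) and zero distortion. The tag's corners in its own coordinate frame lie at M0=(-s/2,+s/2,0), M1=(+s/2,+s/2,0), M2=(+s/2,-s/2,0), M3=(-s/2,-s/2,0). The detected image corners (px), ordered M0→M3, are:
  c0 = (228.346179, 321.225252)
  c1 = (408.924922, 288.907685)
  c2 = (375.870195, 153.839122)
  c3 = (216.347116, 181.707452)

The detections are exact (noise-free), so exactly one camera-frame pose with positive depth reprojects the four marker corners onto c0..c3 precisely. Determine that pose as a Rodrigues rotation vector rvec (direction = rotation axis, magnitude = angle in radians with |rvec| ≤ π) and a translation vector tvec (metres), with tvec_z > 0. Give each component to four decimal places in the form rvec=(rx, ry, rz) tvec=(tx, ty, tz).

Intrinsics K: fx=846.4, fy=878.0, cx=330.7, cy=244.0
Marker side s = 0.119 m; corners in marker frame (Z=0):
  M0 = (-0.0595, +0.0595, 0)
  M1 = (+0.0595, +0.0595, 0)
  M2 = (+0.0595, -0.0595, 0)
  M3 = (-0.0595, -0.0595, 0)
Detected image corners:
  c0 = (228.346179, 321.225252) px
  c1 = (408.924922, 288.907685) px
  c2 = (375.870195, 153.839122) px
  c3 = (216.347116, 181.707452) px
Planar DLT: solve 8×8 A·h = b for H (H[2,2]=1):
  H  [+1436.71293 -132.04469 +306.88857]
  H  [-241.54925 +906.33386 +232.10819]
  H  [+0.04301 -1.04620 +1.00000]
B = K⁻¹H; ‖b₁‖=1.705517, ‖b₂‖=1.705517; λ = 2/(‖b₁‖+‖b₂‖) = 0.586332, sign → tz>0 ⇒ λ=+0.586332
r₁ = λ·B[:,0] = (+0.98541,-0.16832,+0.02522); r₂ = λ·B[:,1] = (+0.14820,+0.77573,-0.61342)
r₃ = r₁×r₂ = (+0.08369,+0.60821,+0.78935); SVD([r₁ r₂ r₃]) → R = UVᵀ:
  R  [+0.98541 +0.14820 +0.08369]
  R  [-0.16832 +0.77573 +0.60821]
  R  [+0.02522 -0.61342 +0.78935]
t = (-0.01650, -0.00794, +0.58633) m
tr R = 2.550490; θ = arccos((tr R − 1)/2) = 0.683694 rad = 39.173°
axis k = ((R−Rᵀ)₃₂, (R−Rᵀ)₁₃, (R−Rᵀ)₂₁) / (2 sinθ) = (-0.966999, +0.046279, -0.250543)
rvec = θ·k = (-0.661131, +0.031641, -0.171294)

rvec=(-0.6611, 0.0316, -0.1713) tvec=(-0.0165, -0.0079, 0.5863)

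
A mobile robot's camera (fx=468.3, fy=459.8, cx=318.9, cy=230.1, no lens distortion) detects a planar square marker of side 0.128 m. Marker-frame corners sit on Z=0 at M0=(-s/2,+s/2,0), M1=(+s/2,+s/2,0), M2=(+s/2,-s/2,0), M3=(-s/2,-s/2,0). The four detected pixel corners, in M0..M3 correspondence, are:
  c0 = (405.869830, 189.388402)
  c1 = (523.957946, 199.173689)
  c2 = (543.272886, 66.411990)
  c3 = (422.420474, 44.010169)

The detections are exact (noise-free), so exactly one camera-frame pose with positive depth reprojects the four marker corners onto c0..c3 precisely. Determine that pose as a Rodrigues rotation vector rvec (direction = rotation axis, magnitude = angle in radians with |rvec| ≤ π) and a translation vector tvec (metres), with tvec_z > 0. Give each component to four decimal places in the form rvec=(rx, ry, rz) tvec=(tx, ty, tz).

Intrinsics K: fx=468.3, fy=459.8, cx=318.9, cy=230.1
Marker side s = 0.128 m; corners in marker frame (Z=0):
  M0 = (-0.0640, +0.0640, 0)
  M1 = (+0.0640, +0.0640, 0)
  M2 = (+0.0640, -0.0640, 0)
  M3 = (-0.0640, -0.0640, 0)
Detected image corners:
  c0 = (405.869830, 189.388402) px
  c1 = (523.957946, 199.173689) px
  c2 = (543.272886, 66.411990) px
  c3 = (422.420474, 44.010169) px
Planar DLT: solve 8×8 A·h = b for H (H[2,2]=1):
  H  [+1253.55373 -6.81516 +476.30305]
  H  [+209.18063 +1119.56101 +126.35032]
  H  [+0.67609 +0.28225 +1.00000]
B = K⁻¹H; ‖b₁‖=2.320172, ‖b₂‖=2.320172; λ = 2/(‖b₁‖+‖b₂‖) = 0.431003, sign → tz>0 ⇒ λ=+0.431003
r₁ = λ·B[:,0] = (+0.95528,+0.05025,+0.29140); r₂ = λ·B[:,1] = (-0.08911,+0.98856,+0.12165)
r₃ = r₁×r₂ = (-0.28195,-0.14218,+0.94884); SVD([r₁ r₂ r₃]) → R = UVᵀ:
  R  [+0.95528 -0.08911 -0.28195]
  R  [+0.05025 +0.98856 -0.14218]
  R  [+0.29140 +0.12165 +0.94884]
t = (+0.14487, -0.09725, +0.43100) m
tr R = 2.892681; θ = arccos((tr R − 1)/2) = 0.329079 rad = 18.855°
axis k = ((R−Rᵀ)₃₂, (R−Rᵀ)₁₃, (R−Rᵀ)₂₁) / (2 sinθ) = (+0.408184, -0.887069, +0.215623)
rvec = θ·k = (+0.134325, -0.291915, +0.070957)

rvec=(0.1343, -0.2919, 0.0710) tvec=(0.1449, -0.0973, 0.4310)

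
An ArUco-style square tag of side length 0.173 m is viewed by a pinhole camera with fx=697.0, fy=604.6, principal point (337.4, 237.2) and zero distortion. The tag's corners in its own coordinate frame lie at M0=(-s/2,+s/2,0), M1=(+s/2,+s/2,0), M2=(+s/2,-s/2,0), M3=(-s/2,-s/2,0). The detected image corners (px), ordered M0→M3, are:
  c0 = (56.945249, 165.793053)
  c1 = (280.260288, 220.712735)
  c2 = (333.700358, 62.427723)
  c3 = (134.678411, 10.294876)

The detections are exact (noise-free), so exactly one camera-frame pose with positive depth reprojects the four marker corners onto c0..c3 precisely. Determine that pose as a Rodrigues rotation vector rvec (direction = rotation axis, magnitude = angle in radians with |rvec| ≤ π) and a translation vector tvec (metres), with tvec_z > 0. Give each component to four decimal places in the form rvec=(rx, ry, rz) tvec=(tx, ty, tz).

rvec=(-0.3483, -0.1111, 0.2617) tvec=(-0.1064, -0.1165, 0.5570)

Intrinsics K: fx=697.0, fy=604.6, cx=337.4, cy=237.2
Marker side s = 0.173 m; corners in marker frame (Z=0):
  M0 = (-0.0865, +0.0865, 0)
  M1 = (+0.0865, +0.0865, 0)
  M2 = (+0.0865, -0.0865, 0)
  M3 = (-0.0865, -0.0865, 0)
Detected image corners:
  c0 = (56.945249, 165.793053) px
  c1 = (280.260288, 220.712735) px
  c2 = (333.700358, 62.427723) px
  c3 = (134.678411, 10.294876) px
Planar DLT: solve 8×8 A·h = b for H (H[2,2]=1):
  H  [+1239.41604 -505.33126 +204.20903]
  H  [+321.85359 +834.62600 +110.79147]
  H  [+0.11229 -0.63010 +1.00000]
B = K⁻¹H; ‖b₁‖=1.795192, ‖b₂‖=1.795192; λ = 2/(‖b₁‖+‖b₂‖) = 0.557044, sign → tz>0 ⇒ λ=+0.557044
r₁ = λ·B[:,0] = (+0.96026,+0.27200,+0.06255); r₂ = λ·B[:,1] = (-0.23395,+0.90668,-0.35099)
r₃ = r₁×r₂ = (-0.15218,+0.32241,+0.93429); SVD([r₁ r₂ r₃]) → R = UVᵀ:
  R  [+0.96026 -0.23395 -0.15218]
  R  [+0.27200 +0.90668 +0.32241]
  R  [+0.06255 -0.35099 +0.93429]
t = (-0.10645, -0.11647, +0.55704) m
tr R = 2.801229; θ = arccos((tr R − 1)/2) = 0.449615 rad = 25.761°
axis k = ((R−Rᵀ)₃₂, (R−Rᵀ)₁₃, (R−Rᵀ)₂₁) / (2 sinθ) = (-0.774709, -0.247041, +0.582063)
rvec = θ·k = (-0.348320, -0.111073, +0.261704)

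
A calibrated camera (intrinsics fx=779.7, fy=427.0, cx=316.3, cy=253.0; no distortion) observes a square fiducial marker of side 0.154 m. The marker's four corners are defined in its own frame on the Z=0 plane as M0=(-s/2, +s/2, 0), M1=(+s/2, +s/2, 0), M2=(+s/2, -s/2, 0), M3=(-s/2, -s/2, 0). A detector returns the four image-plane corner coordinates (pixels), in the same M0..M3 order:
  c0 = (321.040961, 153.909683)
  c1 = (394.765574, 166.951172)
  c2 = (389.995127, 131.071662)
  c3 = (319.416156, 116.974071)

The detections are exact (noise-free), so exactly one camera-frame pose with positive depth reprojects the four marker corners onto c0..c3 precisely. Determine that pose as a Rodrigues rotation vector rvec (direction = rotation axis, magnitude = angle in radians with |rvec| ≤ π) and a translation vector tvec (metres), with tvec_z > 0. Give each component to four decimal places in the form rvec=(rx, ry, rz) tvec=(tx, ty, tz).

rvec=(-0.4348, -0.4816, 0.0905) tvec=(0.0751, -0.3733, 1.4355)

Intrinsics K: fx=779.7, fy=427.0, cx=316.3, cy=253.0
Marker side s = 0.154 m; corners in marker frame (Z=0):
  M0 = (-0.0770, +0.0770, 0)
  M1 = (+0.0770, +0.0770, 0)
  M2 = (+0.0770, -0.0770, 0)
  M3 = (-0.0770, -0.0770, 0)
Detected image corners:
  c0 = (321.040961, 153.909683) px
  c1 = (394.765574, 166.951172) px
  c2 = (389.995127, 131.071662) px
  c3 = (319.416156, 116.974071) px
Planar DLT: solve 8×8 A·h = b for H (H[2,2]=1):
  H  [+574.75351 -84.58984 +357.09803]
  H  [+130.69132 +194.18585 +141.96737]
  H  [+0.29881 -0.29634 +1.00000]
B = K⁻¹H; ‖b₁‖=0.696637, ‖b₂‖=0.696637; λ = 2/(‖b₁‖+‖b₂‖) = 1.435469, sign → tz>0 ⇒ λ=+1.435469
r₁ = λ·B[:,0] = (+0.88415,+0.18520,+0.42894); r₂ = λ·B[:,1] = (+0.01683,+0.90485,-0.42539)
r₃ = r₁×r₂ = (-0.46691,+0.38333,+0.79690); SVD([r₁ r₂ r₃]) → R = UVᵀ:
  R  [+0.88415 +0.01683 -0.46691]
  R  [+0.18520 +0.90485 +0.38333]
  R  [+0.42894 -0.42539 +0.79690]
t = (+0.07511, -0.37326, +1.43547) m
tr R = 2.585901; θ = arccos((tr R − 1)/2) = 0.655160 rad = 37.538°
axis k = ((R−Rᵀ)₃₂, (R−Rᵀ)₁₃, (R−Rᵀ)₂₁) / (2 sinθ) = (-0.663663, -0.735160, +0.138170)
rvec = θ·k = (-0.434806, -0.481648, +0.090524)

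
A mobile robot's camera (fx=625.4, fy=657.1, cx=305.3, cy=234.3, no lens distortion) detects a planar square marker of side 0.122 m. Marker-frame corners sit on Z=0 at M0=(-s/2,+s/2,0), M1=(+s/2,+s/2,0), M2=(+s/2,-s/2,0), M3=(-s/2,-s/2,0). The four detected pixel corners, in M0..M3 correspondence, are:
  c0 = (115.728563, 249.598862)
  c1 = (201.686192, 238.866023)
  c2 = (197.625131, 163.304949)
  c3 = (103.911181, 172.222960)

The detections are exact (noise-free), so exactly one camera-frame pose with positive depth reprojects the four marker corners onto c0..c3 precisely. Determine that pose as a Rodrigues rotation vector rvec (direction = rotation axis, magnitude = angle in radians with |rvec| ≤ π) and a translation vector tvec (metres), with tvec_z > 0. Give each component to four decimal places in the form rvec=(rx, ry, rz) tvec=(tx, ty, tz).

Intrinsics K: fx=625.4, fy=657.1, cx=305.3, cy=234.3
Marker side s = 0.122 m; corners in marker frame (Z=0):
  M0 = (-0.0610, +0.0610, 0)
  M1 = (+0.0610, +0.0610, 0)
  M2 = (+0.0610, -0.0610, 0)
  M3 = (-0.0610, -0.0610, 0)
Detected image corners:
  c0 = (115.728563, 249.598862) px
  c1 = (201.686192, 238.866023) px
  c2 = (197.625131, 163.304949) px
  c3 = (103.911181, 172.222960) px
Planar DLT: solve 8×8 A·h = b for H (H[2,2]=1):
  H  [+778.71123 +170.17564 +155.67648]
  H  [-22.70109 +767.30831 +207.50598]
  H  [+0.28226 +0.68275 +1.00000]
B = K⁻¹H; ‖b₁‖=1.150727, ‖b₂‖=1.150727; λ = 2/(‖b₁‖+‖b₂‖) = 0.869015, sign → tz>0 ⇒ λ=+0.869015
r₁ = λ·B[:,0] = (+0.96231,-0.11748,+0.24529); r₂ = λ·B[:,1] = (-0.05318,+0.80321,+0.59332)
r₃ = r₁×r₂ = (-0.26672,-0.58400,+0.76668); SVD([r₁ r₂ r₃]) → R = UVᵀ:
  R  [+0.96231 -0.05318 -0.26672]
  R  [-0.11748 +0.80321 -0.58400]
  R  [+0.24529 +0.59332 +0.76668]
t = (-0.20791, -0.03544, +0.86902) m
tr R = 2.532196; θ = arccos((tr R − 1)/2) = 0.698048 rad = 39.995°
axis k = ((R−Rᵀ)₃₂, (R−Rᵀ)₁₃, (R−Rᵀ)₂₁) / (2 sinθ) = (+0.915884, -0.398313, -0.050028)
rvec = θ·k = (+0.639331, -0.278042, -0.034922)

rvec=(0.6393, -0.2780, -0.0349) tvec=(-0.2079, -0.0354, 0.8690)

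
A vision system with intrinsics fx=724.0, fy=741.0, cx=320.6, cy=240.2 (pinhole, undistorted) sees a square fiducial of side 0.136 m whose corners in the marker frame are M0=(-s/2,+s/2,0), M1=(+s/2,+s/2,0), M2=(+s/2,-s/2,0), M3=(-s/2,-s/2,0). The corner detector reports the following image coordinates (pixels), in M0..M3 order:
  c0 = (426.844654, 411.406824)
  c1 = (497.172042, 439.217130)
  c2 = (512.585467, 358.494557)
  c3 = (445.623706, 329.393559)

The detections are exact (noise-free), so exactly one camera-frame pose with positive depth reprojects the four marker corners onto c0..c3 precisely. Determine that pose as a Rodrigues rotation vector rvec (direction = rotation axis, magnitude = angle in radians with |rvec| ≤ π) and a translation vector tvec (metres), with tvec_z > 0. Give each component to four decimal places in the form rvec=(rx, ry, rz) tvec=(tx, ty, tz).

rvec=(-0.3220, -0.3399, 0.3542) tvec=(0.2473, 0.2306, 1.1882)

Intrinsics K: fx=724.0, fy=741.0, cx=320.6, cy=240.2
Marker side s = 0.136 m; corners in marker frame (Z=0):
  M0 = (-0.0680, +0.0680, 0)
  M1 = (+0.0680, +0.0680, 0)
  M2 = (+0.0680, -0.0680, 0)
  M3 = (-0.0680, -0.0680, 0)
Detected image corners:
  c0 = (426.844654, 411.406824) px
  c1 = (497.172042, 439.217130) px
  c2 = (512.585467, 358.494557) px
  c3 = (445.623706, 329.393559) px
Planar DLT: solve 8×8 A·h = b for H (H[2,2]=1):
  H  [+609.54242 -268.99595 +471.25479]
  H  [+295.20563 +480.94553 +384.00050]
  H  [+0.22327 -0.30491 +1.00000]
B = K⁻¹H; ‖b₁‖=0.841574, ‖b₂‖=0.841574; λ = 2/(‖b₁‖+‖b₂‖) = 1.188250, sign → tz>0 ⇒ λ=+1.188250
r₁ = λ·B[:,0] = (+0.88292,+0.38739,+0.26530); r₂ = λ·B[:,1] = (-0.28105,+0.88868,-0.36231)
r₃ = r₁×r₂ = (-0.37612,+0.24533,+0.89351); SVD([r₁ r₂ r₃]) → R = UVᵀ:
  R  [+0.88292 -0.28105 -0.37612]
  R  [+0.38739 +0.88868 +0.24533]
  R  [+0.26530 -0.36231 +0.89351]
t = (+0.24726, +0.23060, +1.18825) m
tr R = 2.665103; θ = arccos((tr R − 1)/2) = 0.587099 rad = 33.638°
axis k = ((R−Rᵀ)₃₂, (R−Rᵀ)₁₃, (R−Rᵀ)₂₁) / (2 sinθ) = (-0.548457, -0.578946, +0.603338)
rvec = θ·k = (-0.321998, -0.339898, +0.354219)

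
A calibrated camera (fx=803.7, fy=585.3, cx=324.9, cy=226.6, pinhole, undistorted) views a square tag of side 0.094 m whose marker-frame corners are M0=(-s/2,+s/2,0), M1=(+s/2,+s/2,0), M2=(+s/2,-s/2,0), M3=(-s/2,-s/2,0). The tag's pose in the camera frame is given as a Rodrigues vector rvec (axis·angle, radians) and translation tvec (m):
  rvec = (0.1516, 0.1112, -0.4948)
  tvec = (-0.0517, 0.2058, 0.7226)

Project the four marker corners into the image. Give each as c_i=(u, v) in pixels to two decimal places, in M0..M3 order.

Intrinsics K: fx=803.7, fy=585.3, cx=324.9, cy=226.6
Marker side s = 0.094 m; corners in marker frame (Z=0):
  M0 = (-0.0470, +0.0470, 0)
  M1 = (+0.0470, +0.0470, 0)
  M2 = (+0.0470, -0.0470, 0)
  M3 = (-0.0470, -0.0470, 0)
rvec = (0.1516, 0.1112, -0.4948), |rvec| = θ = 0.52932 rad = 30.328°
Rodrigues: sinθ=0.50494, 1−cosθ=0.13685; R = I + sinθ·[k]× + (1−cosθ)·[k]×²:
    [+0.87438 +0.48025 +0.06944]
    [-0.46378 +0.86919 -0.17149]
    [-0.14272 +0.11774 +0.98273]
t = (-0.0517, 0.2058, 0.7226) m
M0: Pc = R·M0+t = (-0.07022, +0.26845, +0.73484); u = 803.7·(-0.07022)/0.73484 + 324.9 = 248.0957, v = 585.3·(+0.26845)/0.73484 + 226.6 = 440.4198
M1: Pc = R·M1+t = (+0.01197, +0.22485, +0.72143); u = 803.7·(+0.01197)/0.72143 + 324.9 = 338.2324, v = 585.3·(+0.22485)/0.72143 + 226.6 = 409.0264
M2: Pc = R·M2+t = (-0.03318, +0.14315, +0.71036); u = 803.7·(-0.03318)/0.71036 + 324.9 = 287.3647, v = 585.3·(+0.14315)/0.71036 + 226.6 = 344.5487
M3: Pc = R·M3+t = (-0.11537, +0.18675, +0.72377); u = 803.7·(-0.11537)/0.72377 + 324.9 = 196.7924, v = 585.3·(+0.18675)/0.72377 + 226.6 = 377.6172

c0=(248.10, 440.42) c1=(338.23, 409.03) c2=(287.36, 344.55) c3=(196.79, 377.62)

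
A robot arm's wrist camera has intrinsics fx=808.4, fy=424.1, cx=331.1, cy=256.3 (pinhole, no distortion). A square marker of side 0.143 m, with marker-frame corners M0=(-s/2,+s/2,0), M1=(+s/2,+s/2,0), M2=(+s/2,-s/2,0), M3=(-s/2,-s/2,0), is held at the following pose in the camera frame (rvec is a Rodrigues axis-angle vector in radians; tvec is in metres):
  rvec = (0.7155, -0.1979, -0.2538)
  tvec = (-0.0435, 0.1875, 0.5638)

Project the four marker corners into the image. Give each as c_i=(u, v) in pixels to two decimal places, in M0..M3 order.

Intrinsics K: fx=808.4, fy=424.1, cx=331.1, cy=256.3
Marker side s = 0.143 m; corners in marker frame (Z=0):
  M0 = (-0.0715, +0.0715, 0)
  M1 = (+0.0715, +0.0715, 0)
  M2 = (+0.0715, -0.0715, 0)
  M3 = (-0.0715, -0.0715, 0)
rvec = (0.7155, -0.1979, -0.2538), |rvec| = θ = 0.78455 rad = 44.951°
Rodrigues: sinθ=0.70651, 1−cosθ=0.29229; R = I + sinθ·[k]× + (1−cosθ)·[k]×²:
    [+0.95081 +0.16131 -0.26445]
    [-0.29579 +0.72630 -0.62047]
    [+0.09198 +0.66818 +0.73829]
t = (-0.0435, 0.1875, 0.5638) m
M0: Pc = R·M0+t = (-0.09995, +0.26058, +0.60500); u = 808.4·(-0.09995)/0.60500 + 331.1 = 197.5475, v = 424.1·(+0.26058)/0.60500 + 256.3 = 438.9650
M1: Pc = R·M1+t = (+0.03602, +0.21828, +0.61815); u = 808.4·(+0.03602)/0.61815 + 331.1 = 378.2019, v = 424.1·(+0.21828)/0.61815 + 256.3 = 406.0581
M2: Pc = R·M2+t = (+0.01295, +0.11442, +0.52260); u = 808.4·(+0.01295)/0.52260 + 331.1 = 351.1310, v = 424.1·(+0.11442)/0.52260 + 256.3 = 349.1537
M3: Pc = R·M3+t = (-0.12302, +0.15672, +0.50945); u = 808.4·(-0.12302)/0.50945 + 331.1 = 135.8951, v = 424.1·(+0.15672)/0.50945 + 256.3 = 386.7632

c0=(197.55, 438.97) c1=(378.20, 406.06) c2=(351.13, 349.15) c3=(135.90, 386.76)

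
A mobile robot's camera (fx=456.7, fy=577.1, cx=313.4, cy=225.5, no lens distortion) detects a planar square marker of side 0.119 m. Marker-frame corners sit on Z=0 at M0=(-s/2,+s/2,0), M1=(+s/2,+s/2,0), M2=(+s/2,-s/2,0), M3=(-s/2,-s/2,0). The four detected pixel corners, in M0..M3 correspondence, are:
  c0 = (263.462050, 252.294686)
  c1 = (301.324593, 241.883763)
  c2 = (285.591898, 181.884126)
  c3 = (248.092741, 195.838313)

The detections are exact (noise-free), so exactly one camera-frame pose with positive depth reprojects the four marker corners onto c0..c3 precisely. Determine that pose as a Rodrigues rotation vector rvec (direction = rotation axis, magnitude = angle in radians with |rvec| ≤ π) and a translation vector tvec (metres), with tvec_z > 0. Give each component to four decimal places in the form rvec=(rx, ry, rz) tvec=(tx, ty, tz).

rvec=(0.2197, 0.5517, -0.2674) tvec=(-0.0958, -0.0138, 1.1143)

Intrinsics K: fx=456.7, fy=577.1, cx=313.4, cy=225.5
Marker side s = 0.119 m; corners in marker frame (Z=0):
  M0 = (-0.0595, +0.0595, 0)
  M1 = (+0.0595, +0.0595, 0)
  M2 = (+0.0595, -0.0595, 0)
  M3 = (-0.0595, -0.0595, 0)
Detected image corners:
  c0 = (263.462050, 252.294686) px
  c1 = (301.324593, 241.883763) px
  c2 = (285.591898, 181.884126) px
  c3 = (248.092741, 195.838313) px
Planar DLT: solve 8×8 A·h = b for H (H[2,2]=1):
  H  [+183.10430 +163.49889 +274.12801]
  H  [-208.27430 +514.96437 +218.35877]
  H  [-0.48632 +0.11967 +1.00000]
B = K⁻¹H; ‖b₁‖=0.897454, ‖b₂‖=0.897454; λ = 2/(‖b₁‖+‖b₂‖) = 1.114263, sign → tz>0 ⇒ λ=+1.114263
r₁ = λ·B[:,0] = (+0.81860,-0.19039,-0.54189); r₂ = λ·B[:,1] = (+0.30741,+0.94219,+0.13334)
r₃ = r₁×r₂ = (+0.48518,-0.27573,+0.82981); SVD([r₁ r₂ r₃]) → R = UVᵀ:
  R  [+0.81860 +0.30741 +0.48518]
  R  [-0.19039 +0.94219 -0.27573]
  R  [-0.54189 +0.13334 +0.82981]
t = (-0.09582, -0.01379, +1.11426) m
tr R = 2.590595; θ = arccos((tr R − 1)/2) = 0.651298 rad = 37.317°
axis k = ((R−Rᵀ)₃₂, (R−Rᵀ)₁₃, (R−Rᵀ)₂₁) / (2 sinθ) = (+0.337395, +0.847107, -0.410577)
rvec = θ·k = (+0.219745, +0.551719, -0.267408)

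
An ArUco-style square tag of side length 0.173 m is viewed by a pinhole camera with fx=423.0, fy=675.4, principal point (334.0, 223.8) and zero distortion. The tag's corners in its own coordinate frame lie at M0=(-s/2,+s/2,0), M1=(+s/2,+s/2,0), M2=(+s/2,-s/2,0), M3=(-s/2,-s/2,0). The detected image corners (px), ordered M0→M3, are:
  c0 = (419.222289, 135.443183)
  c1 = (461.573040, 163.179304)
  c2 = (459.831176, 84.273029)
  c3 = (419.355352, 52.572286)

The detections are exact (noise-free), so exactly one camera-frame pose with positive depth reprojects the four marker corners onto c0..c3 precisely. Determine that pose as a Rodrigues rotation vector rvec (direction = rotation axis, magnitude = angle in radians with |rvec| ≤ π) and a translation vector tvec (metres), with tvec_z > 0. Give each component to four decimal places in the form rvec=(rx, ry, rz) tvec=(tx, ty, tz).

rvec=(-0.3200, -0.5504, 0.1680) tvec=(0.3204, -0.2171, 1.2705)

Intrinsics K: fx=423.0, fy=675.4, cx=334.0, cy=223.8
Marker side s = 0.173 m; corners in marker frame (Z=0):
  M0 = (-0.0865, +0.0865, 0)
  M1 = (+0.0865, +0.0865, 0)
  M2 = (+0.0865, -0.0865, 0)
  M3 = (-0.0865, -0.0865, 0)
Detected image corners:
  c0 = (419.222289, 135.443183) px
  c1 = (461.573040, 163.179304) px
  c2 = (459.831176, 84.273029) px
  c3 = (419.355352, 52.572286) px
Planar DLT: solve 8×8 A·h = b for H (H[2,2]=1):
  H  [+407.41844 -113.58291 +440.67065]
  H  [+213.65733 +437.88695 +108.41669]
  H  [+0.38219 -0.26912 +1.00000]
B = K⁻¹H; ‖b₁‖=0.787076, ‖b₂‖=0.787076; λ = 2/(‖b₁‖+‖b₂‖) = 1.270525, sign → tz>0 ⇒ λ=+1.270525
r₁ = λ·B[:,0] = (+0.84031,+0.24102,+0.48558); r₂ = λ·B[:,1] = (-0.07118,+0.93703,-0.34192)
r₃ = r₁×r₂ = (-0.53741,+0.25276,+0.80455); SVD([r₁ r₂ r₃]) → R = UVᵀ:
  R  [+0.84031 -0.07118 -0.53741]
  R  [+0.24102 +0.93703 +0.25276]
  R  [+0.48558 -0.34192 +0.80455]
t = (+0.32040, -0.21705, +1.27052) m
tr R = 2.581888; θ = arccos((tr R − 1)/2) = 0.658446 rad = 37.726°
axis k = ((R−Rᵀ)₃₂, (R−Rᵀ)₁₃, (R−Rᵀ)₂₁) / (2 sinθ) = (-0.485942, -0.835931, +0.255107)
rvec = θ·k = (-0.319967, -0.550416, +0.167974)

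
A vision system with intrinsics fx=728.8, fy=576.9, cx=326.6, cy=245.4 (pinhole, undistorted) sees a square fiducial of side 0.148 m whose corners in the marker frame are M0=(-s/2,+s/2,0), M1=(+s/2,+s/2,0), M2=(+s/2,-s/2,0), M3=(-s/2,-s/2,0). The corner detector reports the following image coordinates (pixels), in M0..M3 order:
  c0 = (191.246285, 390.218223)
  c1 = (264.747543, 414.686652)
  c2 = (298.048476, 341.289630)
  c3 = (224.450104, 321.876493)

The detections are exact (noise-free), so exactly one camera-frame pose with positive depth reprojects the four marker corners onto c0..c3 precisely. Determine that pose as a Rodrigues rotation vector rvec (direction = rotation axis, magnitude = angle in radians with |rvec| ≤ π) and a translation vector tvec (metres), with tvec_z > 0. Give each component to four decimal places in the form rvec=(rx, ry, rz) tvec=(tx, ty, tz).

rvec=(-0.2990, 0.4851, 0.2827) tvec=(-0.1321, 0.2432, 1.1616)

Intrinsics K: fx=728.8, fy=576.9, cx=326.6, cy=245.4
Marker side s = 0.148 m; corners in marker frame (Z=0):
  M0 = (-0.0740, +0.0740, 0)
  M1 = (+0.0740, +0.0740, 0)
  M2 = (+0.0740, -0.0740, 0)
  M3 = (-0.0740, -0.0740, 0)
Detected image corners:
  c0 = (191.246285, 390.218223) px
  c1 = (264.747543, 414.686652) px
  c2 = (298.048476, 341.289630) px
  c3 = (224.450104, 321.876493) px
Planar DLT: solve 8×8 A·h = b for H (H[2,2]=1):
  H  [+392.94389 -269.51308 +243.69148]
  H  [-8.04664 +411.02671 +366.19185]
  H  [-0.42522 -0.18332 +1.00000]
B = K⁻¹H; ‖b₁‖=0.860913, ‖b₂‖=0.860913; λ = 2/(‖b₁‖+‖b₂‖) = 1.161557, sign → tz>0 ⇒ λ=+1.161557
r₁ = λ·B[:,0] = (+0.84761,+0.19390,-0.49392); r₂ = λ·B[:,1] = (-0.33412,+0.91816,-0.21294)
r₃ = r₁×r₂ = (+0.41221,+0.34552,+0.84303); SVD([r₁ r₂ r₃]) → R = UVᵀ:
  R  [+0.84761 -0.33412 +0.41221]
  R  [+0.19390 +0.91816 +0.34552]
  R  [-0.49392 -0.21294 +0.84303]
t = (-0.13214, +0.24321, +1.16156) m
tr R = 2.608804; θ = arccos((tr R − 1)/2) = 0.636128 rad = 36.447°
axis k = ((R−Rᵀ)₃₂, (R−Rᵀ)₁₃, (R−Rᵀ)₂₁) / (2 sinθ) = (-0.470018, +0.762622, +0.444399)
rvec = θ·k = (-0.298991, +0.485125, +0.282695)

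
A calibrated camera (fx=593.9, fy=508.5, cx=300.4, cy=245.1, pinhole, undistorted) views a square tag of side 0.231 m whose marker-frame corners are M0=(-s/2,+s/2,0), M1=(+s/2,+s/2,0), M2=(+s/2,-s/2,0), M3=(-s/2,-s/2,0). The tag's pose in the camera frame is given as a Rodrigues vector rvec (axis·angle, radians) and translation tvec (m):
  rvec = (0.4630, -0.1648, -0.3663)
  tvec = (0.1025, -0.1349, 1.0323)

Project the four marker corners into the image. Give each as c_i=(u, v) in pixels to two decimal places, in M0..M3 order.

c0=(317.74, 247.49) c1=(433.05, 206.58) c2=(404.81, 103.50) c3=(276.28, 147.15)

Intrinsics K: fx=593.9, fy=508.5, cx=300.4, cy=245.1
Marker side s = 0.231 m; corners in marker frame (Z=0):
  M0 = (-0.1155, +0.1155, 0)
  M1 = (+0.1155, +0.1155, 0)
  M2 = (+0.1155, -0.1155, 0)
  M3 = (-0.1155, -0.1155, 0)
rvec = (0.4630, -0.1648, -0.3663), |rvec| = θ = 0.61295 rad = 35.119°
Rodrigues: sinθ=0.57528, 1−cosθ=0.18204; R = I + sinθ·[k]× + (1−cosθ)·[k]×²:
    [+0.92183 +0.30682 -0.23685]
    [-0.38076 +0.83112 -0.40530]
    [+0.07250 +0.46380 +0.88297]
t = (0.1025, -0.1349, 1.0323) m
M0: Pc = R·M0+t = (+0.03147, +0.00507, +1.07750); u = 593.9·(+0.03147)/1.07750 + 300.4 = 317.7439, v = 508.5·(+0.00507)/1.07750 + 245.1 = 247.4936
M1: Pc = R·M1+t = (+0.24441, -0.08288, +1.09424); u = 593.9·(+0.24441)/1.09424 + 300.4 = 433.0528, v = 508.5·(-0.08288)/1.09424 + 245.1 = 206.5833
M2: Pc = R·M2+t = (+0.17353, -0.27487, +0.98710); u = 593.9·(+0.17353)/0.98710 + 300.4 = 404.8079, v = 508.5·(-0.27487)/0.98710 + 245.1 = 103.5017
M3: Pc = R·M3+t = (-0.03941, -0.18692, +0.97036); u = 593.9·(-0.03941)/0.97036 + 300.4 = 276.2803, v = 508.5·(-0.18692)/0.97036 + 245.1 = 147.1498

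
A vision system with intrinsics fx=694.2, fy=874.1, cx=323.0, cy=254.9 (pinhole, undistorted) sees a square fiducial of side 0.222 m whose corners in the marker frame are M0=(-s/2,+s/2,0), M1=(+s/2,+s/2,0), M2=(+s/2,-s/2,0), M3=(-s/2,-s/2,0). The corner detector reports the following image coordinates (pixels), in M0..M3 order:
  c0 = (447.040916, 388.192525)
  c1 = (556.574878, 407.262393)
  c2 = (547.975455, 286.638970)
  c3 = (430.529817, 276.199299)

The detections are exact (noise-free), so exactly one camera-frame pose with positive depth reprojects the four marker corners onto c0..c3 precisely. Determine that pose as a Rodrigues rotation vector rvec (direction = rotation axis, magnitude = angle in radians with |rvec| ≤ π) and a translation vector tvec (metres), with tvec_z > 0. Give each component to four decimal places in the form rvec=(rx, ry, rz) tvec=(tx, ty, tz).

rvec=(0.5564, 0.5352, -0.0972) tvec=(0.3290, 0.1329, 1.3404)

Intrinsics K: fx=694.2, fy=874.1, cx=323.0, cy=254.9
Marker side s = 0.222 m; corners in marker frame (Z=0):
  M0 = (-0.1110, +0.1110, 0)
  M1 = (+0.1110, +0.1110, 0)
  M2 = (+0.1110, -0.1110, 0)
  M3 = (-0.1110, -0.1110, 0)
Detected image corners:
  c0 = (447.040916, 388.192525) px
  c1 = (556.574878, 407.262393) px
  c2 = (547.975455, 286.638970) px
  c3 = (430.529817, 276.199299) px
Planar DLT: solve 8×8 A·h = b for H (H[2,2]=1):
  H  [+322.50706 +233.71127 +493.38861]
  H  [-61.60307 +643.97872 +341.56059]
  H  [-0.37940 +0.35599 +1.00000]
B = K⁻¹H; ‖b₁‖=0.746036, ‖b₂‖=0.746036; λ = 2/(‖b₁‖+‖b₂‖) = 1.340418, sign → tz>0 ⇒ λ=+1.340418
r₁ = λ·B[:,0] = (+0.85935,+0.05383,-0.50855); r₂ = λ·B[:,1] = (+0.22924,+0.84838,+0.47718)
r₃ = r₁×r₂ = (+0.45714,-0.52665,+0.71671); SVD([r₁ r₂ r₃]) → R = UVᵀ:
  R  [+0.85935 +0.22924 +0.45714]
  R  [+0.05383 +0.84838 -0.52665]
  R  [-0.50855 +0.47718 +0.71671]
t = (+0.32900, +0.13289, +1.34042) m
tr R = 2.424432; θ = arccos((tr R − 1)/2) = 0.778146 rad = 44.584°
axis k = ((R−Rᵀ)₃₂, (R−Rᵀ)₁₃, (R−Rᵀ)₂₁) / (2 sinθ) = (+0.715016, +0.687852, -0.124943)
rvec = θ·k = (+0.556387, +0.535250, -0.097224)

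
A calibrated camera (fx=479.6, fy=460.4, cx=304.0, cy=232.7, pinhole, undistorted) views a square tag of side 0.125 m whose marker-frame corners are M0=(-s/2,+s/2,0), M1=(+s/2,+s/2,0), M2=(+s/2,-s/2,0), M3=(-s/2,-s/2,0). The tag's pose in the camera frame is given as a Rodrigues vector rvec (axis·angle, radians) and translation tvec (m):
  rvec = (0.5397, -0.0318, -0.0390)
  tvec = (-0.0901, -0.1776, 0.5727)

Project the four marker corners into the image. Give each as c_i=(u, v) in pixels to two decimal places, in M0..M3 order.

c0=(184.24, 140.26) c1=(283.52, 136.33) c2=(277.91, 33.85) c3=(166.77, 37.78)

Intrinsics K: fx=479.6, fy=460.4, cx=304.0, cy=232.7
Marker side s = 0.125 m; corners in marker frame (Z=0):
  M0 = (-0.0625, +0.0625, 0)
  M1 = (+0.0625, +0.0625, 0)
  M2 = (+0.0625, -0.0625, 0)
  M3 = (-0.0625, -0.0625, 0)
rvec = (0.5397, -0.0318, -0.0390), |rvec| = θ = 0.54204 rad = 31.057°
Rodrigues: sinθ=0.51589, 1−cosθ=0.14334; R = I + sinθ·[k]× + (1−cosθ)·[k]×²:
    [+0.99876 +0.02874 -0.04053]
    [-0.04549 +0.85715 -0.51305]
    [+0.02000 +0.51426 +0.85740]
t = (-0.0901, -0.1776, 0.5727) m
M0: Pc = R·M0+t = (-0.15073, -0.12118, +0.60359); u = 479.6·(-0.15073)/0.60359 + 304.0 = 184.2364, v = 460.4·(-0.12118)/0.60359 + 232.7 = 140.2641
M1: Pc = R·M1+t = (-0.02588, -0.12687, +0.60609); u = 479.6·(-0.02588)/0.60609 + 304.0 = 283.5206, v = 460.4·(-0.12687)/0.60609 + 232.7 = 136.3258
M2: Pc = R·M2+t = (-0.02947, -0.23402, +0.54181); u = 479.6·(-0.02947)/0.54181 + 304.0 = 277.9103, v = 460.4·(-0.23402)/0.54181 + 232.7 = 33.8464
M3: Pc = R·M3+t = (-0.15432, -0.22833, +0.53931); u = 479.6·(-0.15432)/0.53931 + 304.0 = 166.7659, v = 460.4·(-0.22833)/0.53931 + 232.7 = 37.7791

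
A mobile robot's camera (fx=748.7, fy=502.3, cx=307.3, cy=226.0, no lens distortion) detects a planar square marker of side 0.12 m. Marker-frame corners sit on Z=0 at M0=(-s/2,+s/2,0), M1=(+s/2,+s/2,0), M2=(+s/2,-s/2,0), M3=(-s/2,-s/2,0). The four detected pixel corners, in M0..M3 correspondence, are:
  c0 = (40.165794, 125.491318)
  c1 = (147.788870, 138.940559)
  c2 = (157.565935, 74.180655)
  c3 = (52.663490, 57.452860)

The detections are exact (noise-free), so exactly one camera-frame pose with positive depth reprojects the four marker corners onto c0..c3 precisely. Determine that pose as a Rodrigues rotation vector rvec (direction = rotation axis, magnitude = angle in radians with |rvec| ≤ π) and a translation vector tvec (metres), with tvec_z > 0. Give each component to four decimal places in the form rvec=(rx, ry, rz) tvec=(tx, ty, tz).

rvec=(-0.1285, -0.4070, 0.0957) tvec=(-0.2380, -0.2186, 0.8639)

Intrinsics K: fx=748.7, fy=502.3, cx=307.3, cy=226.0
Marker side s = 0.12 m; corners in marker frame (Z=0):
  M0 = (-0.0600, +0.0600, 0)
  M1 = (+0.0600, +0.0600, 0)
  M2 = (+0.0600, -0.0600, 0)
  M3 = (-0.0600, -0.0600, 0)
Detected image corners:
  c0 = (40.165794, 125.491318) px
  c1 = (147.788870, 138.940559) px
  c2 = (157.565935, 74.180655) px
  c3 = (52.663490, 57.452860) px
Planar DLT: solve 8×8 A·h = b for H (H[2,2]=1):
  H  [+930.13132 -109.05756 +101.03374]
  H  [+170.35738 +536.49473 +98.88850]
  H  [+0.44925 -0.16627 +1.00000]
B = K⁻¹H; ‖b₁‖=1.157510, ‖b₂‖=1.157510; λ = 2/(‖b₁‖+‖b₂‖) = 0.863923, sign → tz>0 ⇒ λ=+0.863923
r₁ = λ·B[:,0] = (+0.91397,+0.11838,+0.38812); r₂ = λ·B[:,1] = (-0.06688,+0.98737,-0.14365)
r₃ = r₁×r₂ = (-0.40022,+0.10533,+0.91035); SVD([r₁ r₂ r₃]) → R = UVᵀ:
  R  [+0.91397 -0.06688 -0.40022]
  R  [+0.11838 +0.98737 +0.10533]
  R  [+0.38812 -0.14365 +0.91035]
t = (-0.23801, -0.21862, +0.86392) m
tr R = 2.811686; θ = arccos((tr R − 1)/2) = 0.437431 rad = 25.063°
axis k = ((R−Rᵀ)₃₂, (R−Rᵀ)₁₃, (R−Rᵀ)₂₁) / (2 sinθ) = (-0.293871, -0.930497, +0.218665)
rvec = θ·k = (-0.128548, -0.407028, +0.095651)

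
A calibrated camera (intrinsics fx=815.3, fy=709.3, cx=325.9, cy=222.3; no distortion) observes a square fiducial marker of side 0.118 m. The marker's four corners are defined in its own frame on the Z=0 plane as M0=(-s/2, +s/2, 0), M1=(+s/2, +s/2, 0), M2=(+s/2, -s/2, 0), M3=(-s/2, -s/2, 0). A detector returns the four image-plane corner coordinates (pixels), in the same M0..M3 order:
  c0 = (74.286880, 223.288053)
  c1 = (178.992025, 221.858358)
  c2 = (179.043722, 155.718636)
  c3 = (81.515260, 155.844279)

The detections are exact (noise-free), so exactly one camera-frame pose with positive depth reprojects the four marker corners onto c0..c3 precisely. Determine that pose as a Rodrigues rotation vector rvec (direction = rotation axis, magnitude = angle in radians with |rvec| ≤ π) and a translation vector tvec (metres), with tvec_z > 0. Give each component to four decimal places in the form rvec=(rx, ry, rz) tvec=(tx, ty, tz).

rvec=(-0.6298, -0.1452, -0.0646) tvec=(-0.2359, -0.0472, 0.9767)

Intrinsics K: fx=815.3, fy=709.3, cx=325.9, cy=222.3
Marker side s = 0.118 m; corners in marker frame (Z=0):
  M0 = (-0.0590, +0.0590, 0)
  M1 = (+0.0590, +0.0590, 0)
  M2 = (+0.0590, -0.0590, 0)
  M3 = (-0.0590, -0.0590, 0)
Detected image corners:
  c0 = (74.286880, 223.288053) px
  c1 = (178.992025, 221.858358) px
  c2 = (179.043722, 155.718636) px
  c3 = (81.515260, 155.844279) px
Planar DLT: solve 8×8 A·h = b for H (H[2,2]=1):
  H  [+876.21683 -107.09562 +128.99631]
  H  [+23.59263 +453.27397 +187.99982]
  H  [+0.15852 -0.59577 +1.00000]
B = K⁻¹H; ‖b₁‖=1.023831, ‖b₂‖=1.023831; λ = 2/(‖b₁‖+‖b₂‖) = 0.976724, sign → tz>0 ⇒ λ=+0.976724
r₁ = λ·B[:,0] = (+0.98781,-0.01604,+0.15483); r₂ = λ·B[:,1] = (+0.10430,+0.80654,-0.58190)
r₃ = r₁×r₂ = (-0.11555,+0.59096,+0.79838); SVD([r₁ r₂ r₃]) → R = UVᵀ:
  R  [+0.98781 +0.10430 -0.11555]
  R  [-0.01604 +0.80654 +0.59096]
  R  [+0.15483 -0.58190 +0.79838]
t = (-0.23589, -0.04723, +0.97672) m
tr R = 2.592736; θ = arccos((tr R − 1)/2) = 0.649530 rad = 37.215°
axis k = ((R−Rᵀ)₃₂, (R−Rᵀ)₁₃, (R−Rᵀ)₂₁) / (2 sinθ) = (-0.969608, -0.223523, -0.099487)
rvec = θ·k = (-0.629789, -0.145185, -0.064620)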